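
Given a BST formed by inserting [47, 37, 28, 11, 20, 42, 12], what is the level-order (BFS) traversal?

Tree insertion order: [47, 37, 28, 11, 20, 42, 12]
Tree (level-order array): [47, 37, None, 28, 42, 11, None, None, None, None, 20, 12]
BFS from the root, enqueuing left then right child of each popped node:
  queue [47] -> pop 47, enqueue [37], visited so far: [47]
  queue [37] -> pop 37, enqueue [28, 42], visited so far: [47, 37]
  queue [28, 42] -> pop 28, enqueue [11], visited so far: [47, 37, 28]
  queue [42, 11] -> pop 42, enqueue [none], visited so far: [47, 37, 28, 42]
  queue [11] -> pop 11, enqueue [20], visited so far: [47, 37, 28, 42, 11]
  queue [20] -> pop 20, enqueue [12], visited so far: [47, 37, 28, 42, 11, 20]
  queue [12] -> pop 12, enqueue [none], visited so far: [47, 37, 28, 42, 11, 20, 12]
Result: [47, 37, 28, 42, 11, 20, 12]


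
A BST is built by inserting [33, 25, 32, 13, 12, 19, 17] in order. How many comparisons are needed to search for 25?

Search path for 25: 33 -> 25
Found: True
Comparisons: 2


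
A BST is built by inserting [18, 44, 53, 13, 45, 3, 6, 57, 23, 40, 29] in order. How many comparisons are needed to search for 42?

Search path for 42: 18 -> 44 -> 23 -> 40
Found: False
Comparisons: 4


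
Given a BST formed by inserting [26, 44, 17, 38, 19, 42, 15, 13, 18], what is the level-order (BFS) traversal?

Tree insertion order: [26, 44, 17, 38, 19, 42, 15, 13, 18]
Tree (level-order array): [26, 17, 44, 15, 19, 38, None, 13, None, 18, None, None, 42]
BFS from the root, enqueuing left then right child of each popped node:
  queue [26] -> pop 26, enqueue [17, 44], visited so far: [26]
  queue [17, 44] -> pop 17, enqueue [15, 19], visited so far: [26, 17]
  queue [44, 15, 19] -> pop 44, enqueue [38], visited so far: [26, 17, 44]
  queue [15, 19, 38] -> pop 15, enqueue [13], visited so far: [26, 17, 44, 15]
  queue [19, 38, 13] -> pop 19, enqueue [18], visited so far: [26, 17, 44, 15, 19]
  queue [38, 13, 18] -> pop 38, enqueue [42], visited so far: [26, 17, 44, 15, 19, 38]
  queue [13, 18, 42] -> pop 13, enqueue [none], visited so far: [26, 17, 44, 15, 19, 38, 13]
  queue [18, 42] -> pop 18, enqueue [none], visited so far: [26, 17, 44, 15, 19, 38, 13, 18]
  queue [42] -> pop 42, enqueue [none], visited so far: [26, 17, 44, 15, 19, 38, 13, 18, 42]
Result: [26, 17, 44, 15, 19, 38, 13, 18, 42]


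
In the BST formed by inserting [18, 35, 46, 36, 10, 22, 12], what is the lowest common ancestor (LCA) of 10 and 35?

Tree insertion order: [18, 35, 46, 36, 10, 22, 12]
Tree (level-order array): [18, 10, 35, None, 12, 22, 46, None, None, None, None, 36]
In a BST, the LCA of p=10, q=35 is the first node v on the
root-to-leaf path with p <= v <= q (go left if both < v, right if both > v).
Walk from root:
  at 18: 10 <= 18 <= 35, this is the LCA
LCA = 18


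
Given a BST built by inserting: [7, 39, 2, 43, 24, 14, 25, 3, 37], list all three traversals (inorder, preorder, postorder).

Tree insertion order: [7, 39, 2, 43, 24, 14, 25, 3, 37]
Tree (level-order array): [7, 2, 39, None, 3, 24, 43, None, None, 14, 25, None, None, None, None, None, 37]
Inorder (L, root, R): [2, 3, 7, 14, 24, 25, 37, 39, 43]
Preorder (root, L, R): [7, 2, 3, 39, 24, 14, 25, 37, 43]
Postorder (L, R, root): [3, 2, 14, 37, 25, 24, 43, 39, 7]


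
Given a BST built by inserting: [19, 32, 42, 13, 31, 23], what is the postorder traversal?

Tree insertion order: [19, 32, 42, 13, 31, 23]
Tree (level-order array): [19, 13, 32, None, None, 31, 42, 23]
Postorder traversal: [13, 23, 31, 42, 32, 19]


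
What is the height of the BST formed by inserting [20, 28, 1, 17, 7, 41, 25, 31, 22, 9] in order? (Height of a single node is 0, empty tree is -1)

Insertion order: [20, 28, 1, 17, 7, 41, 25, 31, 22, 9]
Tree (level-order array): [20, 1, 28, None, 17, 25, 41, 7, None, 22, None, 31, None, None, 9]
Compute height bottom-up (empty subtree = -1):
  height(9) = 1 + max(-1, -1) = 0
  height(7) = 1 + max(-1, 0) = 1
  height(17) = 1 + max(1, -1) = 2
  height(1) = 1 + max(-1, 2) = 3
  height(22) = 1 + max(-1, -1) = 0
  height(25) = 1 + max(0, -1) = 1
  height(31) = 1 + max(-1, -1) = 0
  height(41) = 1 + max(0, -1) = 1
  height(28) = 1 + max(1, 1) = 2
  height(20) = 1 + max(3, 2) = 4
Height = 4


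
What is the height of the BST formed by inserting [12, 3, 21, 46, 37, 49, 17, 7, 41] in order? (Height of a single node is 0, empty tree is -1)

Insertion order: [12, 3, 21, 46, 37, 49, 17, 7, 41]
Tree (level-order array): [12, 3, 21, None, 7, 17, 46, None, None, None, None, 37, 49, None, 41]
Compute height bottom-up (empty subtree = -1):
  height(7) = 1 + max(-1, -1) = 0
  height(3) = 1 + max(-1, 0) = 1
  height(17) = 1 + max(-1, -1) = 0
  height(41) = 1 + max(-1, -1) = 0
  height(37) = 1 + max(-1, 0) = 1
  height(49) = 1 + max(-1, -1) = 0
  height(46) = 1 + max(1, 0) = 2
  height(21) = 1 + max(0, 2) = 3
  height(12) = 1 + max(1, 3) = 4
Height = 4


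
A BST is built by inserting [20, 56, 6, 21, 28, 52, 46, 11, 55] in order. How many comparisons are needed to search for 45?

Search path for 45: 20 -> 56 -> 21 -> 28 -> 52 -> 46
Found: False
Comparisons: 6


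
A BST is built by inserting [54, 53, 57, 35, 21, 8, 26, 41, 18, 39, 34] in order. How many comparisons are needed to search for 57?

Search path for 57: 54 -> 57
Found: True
Comparisons: 2


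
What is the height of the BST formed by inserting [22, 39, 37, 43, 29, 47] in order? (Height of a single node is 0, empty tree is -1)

Insertion order: [22, 39, 37, 43, 29, 47]
Tree (level-order array): [22, None, 39, 37, 43, 29, None, None, 47]
Compute height bottom-up (empty subtree = -1):
  height(29) = 1 + max(-1, -1) = 0
  height(37) = 1 + max(0, -1) = 1
  height(47) = 1 + max(-1, -1) = 0
  height(43) = 1 + max(-1, 0) = 1
  height(39) = 1 + max(1, 1) = 2
  height(22) = 1 + max(-1, 2) = 3
Height = 3


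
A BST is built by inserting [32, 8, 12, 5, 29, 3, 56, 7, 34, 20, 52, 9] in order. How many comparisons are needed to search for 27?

Search path for 27: 32 -> 8 -> 12 -> 29 -> 20
Found: False
Comparisons: 5


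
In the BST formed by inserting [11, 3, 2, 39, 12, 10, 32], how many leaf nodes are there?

Tree built from: [11, 3, 2, 39, 12, 10, 32]
Tree (level-order array): [11, 3, 39, 2, 10, 12, None, None, None, None, None, None, 32]
Rule: A leaf has 0 children.
Per-node child counts:
  node 11: 2 child(ren)
  node 3: 2 child(ren)
  node 2: 0 child(ren)
  node 10: 0 child(ren)
  node 39: 1 child(ren)
  node 12: 1 child(ren)
  node 32: 0 child(ren)
Matching nodes: [2, 10, 32]
Count of leaf nodes: 3


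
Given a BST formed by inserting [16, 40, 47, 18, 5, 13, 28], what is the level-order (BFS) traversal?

Tree insertion order: [16, 40, 47, 18, 5, 13, 28]
Tree (level-order array): [16, 5, 40, None, 13, 18, 47, None, None, None, 28]
BFS from the root, enqueuing left then right child of each popped node:
  queue [16] -> pop 16, enqueue [5, 40], visited so far: [16]
  queue [5, 40] -> pop 5, enqueue [13], visited so far: [16, 5]
  queue [40, 13] -> pop 40, enqueue [18, 47], visited so far: [16, 5, 40]
  queue [13, 18, 47] -> pop 13, enqueue [none], visited so far: [16, 5, 40, 13]
  queue [18, 47] -> pop 18, enqueue [28], visited so far: [16, 5, 40, 13, 18]
  queue [47, 28] -> pop 47, enqueue [none], visited so far: [16, 5, 40, 13, 18, 47]
  queue [28] -> pop 28, enqueue [none], visited so far: [16, 5, 40, 13, 18, 47, 28]
Result: [16, 5, 40, 13, 18, 47, 28]


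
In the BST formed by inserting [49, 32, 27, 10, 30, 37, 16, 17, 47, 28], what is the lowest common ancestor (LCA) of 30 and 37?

Tree insertion order: [49, 32, 27, 10, 30, 37, 16, 17, 47, 28]
Tree (level-order array): [49, 32, None, 27, 37, 10, 30, None, 47, None, 16, 28, None, None, None, None, 17]
In a BST, the LCA of p=30, q=37 is the first node v on the
root-to-leaf path with p <= v <= q (go left if both < v, right if both > v).
Walk from root:
  at 49: both 30 and 37 < 49, go left
  at 32: 30 <= 32 <= 37, this is the LCA
LCA = 32


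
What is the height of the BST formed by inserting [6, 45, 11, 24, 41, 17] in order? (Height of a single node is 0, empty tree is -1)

Insertion order: [6, 45, 11, 24, 41, 17]
Tree (level-order array): [6, None, 45, 11, None, None, 24, 17, 41]
Compute height bottom-up (empty subtree = -1):
  height(17) = 1 + max(-1, -1) = 0
  height(41) = 1 + max(-1, -1) = 0
  height(24) = 1 + max(0, 0) = 1
  height(11) = 1 + max(-1, 1) = 2
  height(45) = 1 + max(2, -1) = 3
  height(6) = 1 + max(-1, 3) = 4
Height = 4


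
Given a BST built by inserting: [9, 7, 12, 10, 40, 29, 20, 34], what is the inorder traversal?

Tree insertion order: [9, 7, 12, 10, 40, 29, 20, 34]
Tree (level-order array): [9, 7, 12, None, None, 10, 40, None, None, 29, None, 20, 34]
Inorder traversal: [7, 9, 10, 12, 20, 29, 34, 40]


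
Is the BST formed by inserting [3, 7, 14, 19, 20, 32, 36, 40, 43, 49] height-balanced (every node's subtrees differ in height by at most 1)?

Tree (level-order array): [3, None, 7, None, 14, None, 19, None, 20, None, 32, None, 36, None, 40, None, 43, None, 49]
Definition: a tree is height-balanced if, at every node, |h(left) - h(right)| <= 1 (empty subtree has height -1).
Bottom-up per-node check:
  node 49: h_left=-1, h_right=-1, diff=0 [OK], height=0
  node 43: h_left=-1, h_right=0, diff=1 [OK], height=1
  node 40: h_left=-1, h_right=1, diff=2 [FAIL (|-1-1|=2 > 1)], height=2
  node 36: h_left=-1, h_right=2, diff=3 [FAIL (|-1-2|=3 > 1)], height=3
  node 32: h_left=-1, h_right=3, diff=4 [FAIL (|-1-3|=4 > 1)], height=4
  node 20: h_left=-1, h_right=4, diff=5 [FAIL (|-1-4|=5 > 1)], height=5
  node 19: h_left=-1, h_right=5, diff=6 [FAIL (|-1-5|=6 > 1)], height=6
  node 14: h_left=-1, h_right=6, diff=7 [FAIL (|-1-6|=7 > 1)], height=7
  node 7: h_left=-1, h_right=7, diff=8 [FAIL (|-1-7|=8 > 1)], height=8
  node 3: h_left=-1, h_right=8, diff=9 [FAIL (|-1-8|=9 > 1)], height=9
Node 40 violates the condition: |-1 - 1| = 2 > 1.
Result: Not balanced


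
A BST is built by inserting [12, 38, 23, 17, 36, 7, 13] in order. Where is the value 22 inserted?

Starting tree (level order): [12, 7, 38, None, None, 23, None, 17, 36, 13]
Insertion path: 12 -> 38 -> 23 -> 17
Result: insert 22 as right child of 17
Final tree (level order): [12, 7, 38, None, None, 23, None, 17, 36, 13, 22]


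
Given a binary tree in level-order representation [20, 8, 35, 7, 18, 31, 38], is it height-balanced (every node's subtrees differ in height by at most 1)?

Tree (level-order array): [20, 8, 35, 7, 18, 31, 38]
Definition: a tree is height-balanced if, at every node, |h(left) - h(right)| <= 1 (empty subtree has height -1).
Bottom-up per-node check:
  node 7: h_left=-1, h_right=-1, diff=0 [OK], height=0
  node 18: h_left=-1, h_right=-1, diff=0 [OK], height=0
  node 8: h_left=0, h_right=0, diff=0 [OK], height=1
  node 31: h_left=-1, h_right=-1, diff=0 [OK], height=0
  node 38: h_left=-1, h_right=-1, diff=0 [OK], height=0
  node 35: h_left=0, h_right=0, diff=0 [OK], height=1
  node 20: h_left=1, h_right=1, diff=0 [OK], height=2
All nodes satisfy the balance condition.
Result: Balanced


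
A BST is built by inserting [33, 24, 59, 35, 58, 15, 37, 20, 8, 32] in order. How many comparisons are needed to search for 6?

Search path for 6: 33 -> 24 -> 15 -> 8
Found: False
Comparisons: 4


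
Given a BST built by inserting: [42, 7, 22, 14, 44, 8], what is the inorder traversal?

Tree insertion order: [42, 7, 22, 14, 44, 8]
Tree (level-order array): [42, 7, 44, None, 22, None, None, 14, None, 8]
Inorder traversal: [7, 8, 14, 22, 42, 44]


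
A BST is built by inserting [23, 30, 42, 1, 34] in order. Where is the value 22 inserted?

Starting tree (level order): [23, 1, 30, None, None, None, 42, 34]
Insertion path: 23 -> 1
Result: insert 22 as right child of 1
Final tree (level order): [23, 1, 30, None, 22, None, 42, None, None, 34]


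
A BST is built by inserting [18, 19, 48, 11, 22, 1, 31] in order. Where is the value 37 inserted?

Starting tree (level order): [18, 11, 19, 1, None, None, 48, None, None, 22, None, None, 31]
Insertion path: 18 -> 19 -> 48 -> 22 -> 31
Result: insert 37 as right child of 31
Final tree (level order): [18, 11, 19, 1, None, None, 48, None, None, 22, None, None, 31, None, 37]


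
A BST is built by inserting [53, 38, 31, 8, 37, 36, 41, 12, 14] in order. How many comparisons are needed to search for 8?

Search path for 8: 53 -> 38 -> 31 -> 8
Found: True
Comparisons: 4


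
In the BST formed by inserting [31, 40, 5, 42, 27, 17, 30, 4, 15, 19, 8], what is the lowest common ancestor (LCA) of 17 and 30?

Tree insertion order: [31, 40, 5, 42, 27, 17, 30, 4, 15, 19, 8]
Tree (level-order array): [31, 5, 40, 4, 27, None, 42, None, None, 17, 30, None, None, 15, 19, None, None, 8]
In a BST, the LCA of p=17, q=30 is the first node v on the
root-to-leaf path with p <= v <= q (go left if both < v, right if both > v).
Walk from root:
  at 31: both 17 and 30 < 31, go left
  at 5: both 17 and 30 > 5, go right
  at 27: 17 <= 27 <= 30, this is the LCA
LCA = 27


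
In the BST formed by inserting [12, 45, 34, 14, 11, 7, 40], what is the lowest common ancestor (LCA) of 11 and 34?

Tree insertion order: [12, 45, 34, 14, 11, 7, 40]
Tree (level-order array): [12, 11, 45, 7, None, 34, None, None, None, 14, 40]
In a BST, the LCA of p=11, q=34 is the first node v on the
root-to-leaf path with p <= v <= q (go left if both < v, right if both > v).
Walk from root:
  at 12: 11 <= 12 <= 34, this is the LCA
LCA = 12


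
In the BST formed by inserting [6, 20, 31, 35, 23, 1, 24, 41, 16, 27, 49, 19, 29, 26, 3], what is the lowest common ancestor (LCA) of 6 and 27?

Tree insertion order: [6, 20, 31, 35, 23, 1, 24, 41, 16, 27, 49, 19, 29, 26, 3]
Tree (level-order array): [6, 1, 20, None, 3, 16, 31, None, None, None, 19, 23, 35, None, None, None, 24, None, 41, None, 27, None, 49, 26, 29]
In a BST, the LCA of p=6, q=27 is the first node v on the
root-to-leaf path with p <= v <= q (go left if both < v, right if both > v).
Walk from root:
  at 6: 6 <= 6 <= 27, this is the LCA
LCA = 6


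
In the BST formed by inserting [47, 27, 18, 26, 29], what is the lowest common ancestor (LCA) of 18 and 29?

Tree insertion order: [47, 27, 18, 26, 29]
Tree (level-order array): [47, 27, None, 18, 29, None, 26]
In a BST, the LCA of p=18, q=29 is the first node v on the
root-to-leaf path with p <= v <= q (go left if both < v, right if both > v).
Walk from root:
  at 47: both 18 and 29 < 47, go left
  at 27: 18 <= 27 <= 29, this is the LCA
LCA = 27


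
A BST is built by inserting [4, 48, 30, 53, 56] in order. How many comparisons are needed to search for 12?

Search path for 12: 4 -> 48 -> 30
Found: False
Comparisons: 3


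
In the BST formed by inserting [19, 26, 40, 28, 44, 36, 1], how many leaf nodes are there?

Tree built from: [19, 26, 40, 28, 44, 36, 1]
Tree (level-order array): [19, 1, 26, None, None, None, 40, 28, 44, None, 36]
Rule: A leaf has 0 children.
Per-node child counts:
  node 19: 2 child(ren)
  node 1: 0 child(ren)
  node 26: 1 child(ren)
  node 40: 2 child(ren)
  node 28: 1 child(ren)
  node 36: 0 child(ren)
  node 44: 0 child(ren)
Matching nodes: [1, 36, 44]
Count of leaf nodes: 3


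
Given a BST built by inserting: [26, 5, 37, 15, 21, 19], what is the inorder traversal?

Tree insertion order: [26, 5, 37, 15, 21, 19]
Tree (level-order array): [26, 5, 37, None, 15, None, None, None, 21, 19]
Inorder traversal: [5, 15, 19, 21, 26, 37]


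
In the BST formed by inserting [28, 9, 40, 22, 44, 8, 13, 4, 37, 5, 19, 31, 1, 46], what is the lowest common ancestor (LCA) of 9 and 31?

Tree insertion order: [28, 9, 40, 22, 44, 8, 13, 4, 37, 5, 19, 31, 1, 46]
Tree (level-order array): [28, 9, 40, 8, 22, 37, 44, 4, None, 13, None, 31, None, None, 46, 1, 5, None, 19]
In a BST, the LCA of p=9, q=31 is the first node v on the
root-to-leaf path with p <= v <= q (go left if both < v, right if both > v).
Walk from root:
  at 28: 9 <= 28 <= 31, this is the LCA
LCA = 28


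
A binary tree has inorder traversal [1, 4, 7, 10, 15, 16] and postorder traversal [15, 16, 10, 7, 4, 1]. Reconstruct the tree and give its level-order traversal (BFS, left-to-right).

Inorder:   [1, 4, 7, 10, 15, 16]
Postorder: [15, 16, 10, 7, 4, 1]
Algorithm: postorder visits root last, so walk postorder right-to-left;
each value is the root of the current inorder slice — split it at that
value, recurse on the right subtree first, then the left.
Recursive splits:
  root=1; inorder splits into left=[], right=[4, 7, 10, 15, 16]
  root=4; inorder splits into left=[], right=[7, 10, 15, 16]
  root=7; inorder splits into left=[], right=[10, 15, 16]
  root=10; inorder splits into left=[], right=[15, 16]
  root=16; inorder splits into left=[15], right=[]
  root=15; inorder splits into left=[], right=[]
Reconstructed level-order: [1, 4, 7, 10, 16, 15]


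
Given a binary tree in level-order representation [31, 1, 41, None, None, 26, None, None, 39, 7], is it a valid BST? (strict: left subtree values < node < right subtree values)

Level-order array: [31, 1, 41, None, None, 26, None, None, 39, 7]
Validate using subtree bounds (lo, hi): at each node, require lo < value < hi,
then recurse left with hi=value and right with lo=value.
Preorder trace (stopping at first violation):
  at node 31 with bounds (-inf, +inf): OK
  at node 1 with bounds (-inf, 31): OK
  at node 41 with bounds (31, +inf): OK
  at node 26 with bounds (31, 41): VIOLATION
Node 26 violates its bound: not (31 < 26 < 41).
Result: Not a valid BST


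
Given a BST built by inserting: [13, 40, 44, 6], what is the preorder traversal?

Tree insertion order: [13, 40, 44, 6]
Tree (level-order array): [13, 6, 40, None, None, None, 44]
Preorder traversal: [13, 6, 40, 44]


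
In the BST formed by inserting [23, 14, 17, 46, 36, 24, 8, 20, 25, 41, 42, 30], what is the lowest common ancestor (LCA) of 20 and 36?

Tree insertion order: [23, 14, 17, 46, 36, 24, 8, 20, 25, 41, 42, 30]
Tree (level-order array): [23, 14, 46, 8, 17, 36, None, None, None, None, 20, 24, 41, None, None, None, 25, None, 42, None, 30]
In a BST, the LCA of p=20, q=36 is the first node v on the
root-to-leaf path with p <= v <= q (go left if both < v, right if both > v).
Walk from root:
  at 23: 20 <= 23 <= 36, this is the LCA
LCA = 23


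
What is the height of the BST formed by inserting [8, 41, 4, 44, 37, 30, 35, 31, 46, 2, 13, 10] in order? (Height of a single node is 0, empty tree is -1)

Insertion order: [8, 41, 4, 44, 37, 30, 35, 31, 46, 2, 13, 10]
Tree (level-order array): [8, 4, 41, 2, None, 37, 44, None, None, 30, None, None, 46, 13, 35, None, None, 10, None, 31]
Compute height bottom-up (empty subtree = -1):
  height(2) = 1 + max(-1, -1) = 0
  height(4) = 1 + max(0, -1) = 1
  height(10) = 1 + max(-1, -1) = 0
  height(13) = 1 + max(0, -1) = 1
  height(31) = 1 + max(-1, -1) = 0
  height(35) = 1 + max(0, -1) = 1
  height(30) = 1 + max(1, 1) = 2
  height(37) = 1 + max(2, -1) = 3
  height(46) = 1 + max(-1, -1) = 0
  height(44) = 1 + max(-1, 0) = 1
  height(41) = 1 + max(3, 1) = 4
  height(8) = 1 + max(1, 4) = 5
Height = 5


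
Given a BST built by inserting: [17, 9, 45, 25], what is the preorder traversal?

Tree insertion order: [17, 9, 45, 25]
Tree (level-order array): [17, 9, 45, None, None, 25]
Preorder traversal: [17, 9, 45, 25]


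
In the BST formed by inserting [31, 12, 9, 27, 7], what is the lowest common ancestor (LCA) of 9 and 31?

Tree insertion order: [31, 12, 9, 27, 7]
Tree (level-order array): [31, 12, None, 9, 27, 7]
In a BST, the LCA of p=9, q=31 is the first node v on the
root-to-leaf path with p <= v <= q (go left if both < v, right if both > v).
Walk from root:
  at 31: 9 <= 31 <= 31, this is the LCA
LCA = 31


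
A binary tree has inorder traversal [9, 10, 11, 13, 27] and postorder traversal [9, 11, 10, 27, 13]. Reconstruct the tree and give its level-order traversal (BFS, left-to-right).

Inorder:   [9, 10, 11, 13, 27]
Postorder: [9, 11, 10, 27, 13]
Algorithm: postorder visits root last, so walk postorder right-to-left;
each value is the root of the current inorder slice — split it at that
value, recurse on the right subtree first, then the left.
Recursive splits:
  root=13; inorder splits into left=[9, 10, 11], right=[27]
  root=27; inorder splits into left=[], right=[]
  root=10; inorder splits into left=[9], right=[11]
  root=11; inorder splits into left=[], right=[]
  root=9; inorder splits into left=[], right=[]
Reconstructed level-order: [13, 10, 27, 9, 11]


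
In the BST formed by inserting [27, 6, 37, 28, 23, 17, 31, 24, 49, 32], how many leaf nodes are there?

Tree built from: [27, 6, 37, 28, 23, 17, 31, 24, 49, 32]
Tree (level-order array): [27, 6, 37, None, 23, 28, 49, 17, 24, None, 31, None, None, None, None, None, None, None, 32]
Rule: A leaf has 0 children.
Per-node child counts:
  node 27: 2 child(ren)
  node 6: 1 child(ren)
  node 23: 2 child(ren)
  node 17: 0 child(ren)
  node 24: 0 child(ren)
  node 37: 2 child(ren)
  node 28: 1 child(ren)
  node 31: 1 child(ren)
  node 32: 0 child(ren)
  node 49: 0 child(ren)
Matching nodes: [17, 24, 32, 49]
Count of leaf nodes: 4


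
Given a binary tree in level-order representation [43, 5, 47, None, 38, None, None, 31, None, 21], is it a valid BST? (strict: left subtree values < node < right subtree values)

Level-order array: [43, 5, 47, None, 38, None, None, 31, None, 21]
Validate using subtree bounds (lo, hi): at each node, require lo < value < hi,
then recurse left with hi=value and right with lo=value.
Preorder trace (stopping at first violation):
  at node 43 with bounds (-inf, +inf): OK
  at node 5 with bounds (-inf, 43): OK
  at node 38 with bounds (5, 43): OK
  at node 31 with bounds (5, 38): OK
  at node 21 with bounds (5, 31): OK
  at node 47 with bounds (43, +inf): OK
No violation found at any node.
Result: Valid BST


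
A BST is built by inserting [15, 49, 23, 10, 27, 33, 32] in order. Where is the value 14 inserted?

Starting tree (level order): [15, 10, 49, None, None, 23, None, None, 27, None, 33, 32]
Insertion path: 15 -> 10
Result: insert 14 as right child of 10
Final tree (level order): [15, 10, 49, None, 14, 23, None, None, None, None, 27, None, 33, 32]


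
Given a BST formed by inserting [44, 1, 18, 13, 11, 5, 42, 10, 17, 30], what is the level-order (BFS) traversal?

Tree insertion order: [44, 1, 18, 13, 11, 5, 42, 10, 17, 30]
Tree (level-order array): [44, 1, None, None, 18, 13, 42, 11, 17, 30, None, 5, None, None, None, None, None, None, 10]
BFS from the root, enqueuing left then right child of each popped node:
  queue [44] -> pop 44, enqueue [1], visited so far: [44]
  queue [1] -> pop 1, enqueue [18], visited so far: [44, 1]
  queue [18] -> pop 18, enqueue [13, 42], visited so far: [44, 1, 18]
  queue [13, 42] -> pop 13, enqueue [11, 17], visited so far: [44, 1, 18, 13]
  queue [42, 11, 17] -> pop 42, enqueue [30], visited so far: [44, 1, 18, 13, 42]
  queue [11, 17, 30] -> pop 11, enqueue [5], visited so far: [44, 1, 18, 13, 42, 11]
  queue [17, 30, 5] -> pop 17, enqueue [none], visited so far: [44, 1, 18, 13, 42, 11, 17]
  queue [30, 5] -> pop 30, enqueue [none], visited so far: [44, 1, 18, 13, 42, 11, 17, 30]
  queue [5] -> pop 5, enqueue [10], visited so far: [44, 1, 18, 13, 42, 11, 17, 30, 5]
  queue [10] -> pop 10, enqueue [none], visited so far: [44, 1, 18, 13, 42, 11, 17, 30, 5, 10]
Result: [44, 1, 18, 13, 42, 11, 17, 30, 5, 10]


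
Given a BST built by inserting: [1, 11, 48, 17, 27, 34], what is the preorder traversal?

Tree insertion order: [1, 11, 48, 17, 27, 34]
Tree (level-order array): [1, None, 11, None, 48, 17, None, None, 27, None, 34]
Preorder traversal: [1, 11, 48, 17, 27, 34]


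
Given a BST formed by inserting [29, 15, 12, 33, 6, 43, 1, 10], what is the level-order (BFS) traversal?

Tree insertion order: [29, 15, 12, 33, 6, 43, 1, 10]
Tree (level-order array): [29, 15, 33, 12, None, None, 43, 6, None, None, None, 1, 10]
BFS from the root, enqueuing left then right child of each popped node:
  queue [29] -> pop 29, enqueue [15, 33], visited so far: [29]
  queue [15, 33] -> pop 15, enqueue [12], visited so far: [29, 15]
  queue [33, 12] -> pop 33, enqueue [43], visited so far: [29, 15, 33]
  queue [12, 43] -> pop 12, enqueue [6], visited so far: [29, 15, 33, 12]
  queue [43, 6] -> pop 43, enqueue [none], visited so far: [29, 15, 33, 12, 43]
  queue [6] -> pop 6, enqueue [1, 10], visited so far: [29, 15, 33, 12, 43, 6]
  queue [1, 10] -> pop 1, enqueue [none], visited so far: [29, 15, 33, 12, 43, 6, 1]
  queue [10] -> pop 10, enqueue [none], visited so far: [29, 15, 33, 12, 43, 6, 1, 10]
Result: [29, 15, 33, 12, 43, 6, 1, 10]


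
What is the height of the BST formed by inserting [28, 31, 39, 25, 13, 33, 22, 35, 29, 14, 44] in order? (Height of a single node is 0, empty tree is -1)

Insertion order: [28, 31, 39, 25, 13, 33, 22, 35, 29, 14, 44]
Tree (level-order array): [28, 25, 31, 13, None, 29, 39, None, 22, None, None, 33, 44, 14, None, None, 35]
Compute height bottom-up (empty subtree = -1):
  height(14) = 1 + max(-1, -1) = 0
  height(22) = 1 + max(0, -1) = 1
  height(13) = 1 + max(-1, 1) = 2
  height(25) = 1 + max(2, -1) = 3
  height(29) = 1 + max(-1, -1) = 0
  height(35) = 1 + max(-1, -1) = 0
  height(33) = 1 + max(-1, 0) = 1
  height(44) = 1 + max(-1, -1) = 0
  height(39) = 1 + max(1, 0) = 2
  height(31) = 1 + max(0, 2) = 3
  height(28) = 1 + max(3, 3) = 4
Height = 4


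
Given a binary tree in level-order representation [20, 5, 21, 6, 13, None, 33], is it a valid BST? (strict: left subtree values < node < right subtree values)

Level-order array: [20, 5, 21, 6, 13, None, 33]
Validate using subtree bounds (lo, hi): at each node, require lo < value < hi,
then recurse left with hi=value and right with lo=value.
Preorder trace (stopping at first violation):
  at node 20 with bounds (-inf, +inf): OK
  at node 5 with bounds (-inf, 20): OK
  at node 6 with bounds (-inf, 5): VIOLATION
Node 6 violates its bound: not (-inf < 6 < 5).
Result: Not a valid BST


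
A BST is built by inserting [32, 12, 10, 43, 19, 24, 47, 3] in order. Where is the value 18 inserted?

Starting tree (level order): [32, 12, 43, 10, 19, None, 47, 3, None, None, 24]
Insertion path: 32 -> 12 -> 19
Result: insert 18 as left child of 19
Final tree (level order): [32, 12, 43, 10, 19, None, 47, 3, None, 18, 24]


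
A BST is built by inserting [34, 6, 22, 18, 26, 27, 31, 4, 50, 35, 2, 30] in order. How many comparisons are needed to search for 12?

Search path for 12: 34 -> 6 -> 22 -> 18
Found: False
Comparisons: 4


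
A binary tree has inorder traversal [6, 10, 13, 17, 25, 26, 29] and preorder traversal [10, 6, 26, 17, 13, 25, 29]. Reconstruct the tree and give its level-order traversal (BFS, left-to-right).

Inorder:  [6, 10, 13, 17, 25, 26, 29]
Preorder: [10, 6, 26, 17, 13, 25, 29]
Algorithm: preorder visits root first, so consume preorder in order;
for each root, split the current inorder slice at that value into
left-subtree inorder and right-subtree inorder, then recurse.
Recursive splits:
  root=10; inorder splits into left=[6], right=[13, 17, 25, 26, 29]
  root=6; inorder splits into left=[], right=[]
  root=26; inorder splits into left=[13, 17, 25], right=[29]
  root=17; inorder splits into left=[13], right=[25]
  root=13; inorder splits into left=[], right=[]
  root=25; inorder splits into left=[], right=[]
  root=29; inorder splits into left=[], right=[]
Reconstructed level-order: [10, 6, 26, 17, 29, 13, 25]


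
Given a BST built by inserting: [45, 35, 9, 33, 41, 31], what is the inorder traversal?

Tree insertion order: [45, 35, 9, 33, 41, 31]
Tree (level-order array): [45, 35, None, 9, 41, None, 33, None, None, 31]
Inorder traversal: [9, 31, 33, 35, 41, 45]


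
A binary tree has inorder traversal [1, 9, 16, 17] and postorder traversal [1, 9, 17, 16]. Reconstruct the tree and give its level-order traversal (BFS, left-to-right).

Inorder:   [1, 9, 16, 17]
Postorder: [1, 9, 17, 16]
Algorithm: postorder visits root last, so walk postorder right-to-left;
each value is the root of the current inorder slice — split it at that
value, recurse on the right subtree first, then the left.
Recursive splits:
  root=16; inorder splits into left=[1, 9], right=[17]
  root=17; inorder splits into left=[], right=[]
  root=9; inorder splits into left=[1], right=[]
  root=1; inorder splits into left=[], right=[]
Reconstructed level-order: [16, 9, 17, 1]


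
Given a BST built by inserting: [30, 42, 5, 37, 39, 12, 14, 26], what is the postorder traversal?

Tree insertion order: [30, 42, 5, 37, 39, 12, 14, 26]
Tree (level-order array): [30, 5, 42, None, 12, 37, None, None, 14, None, 39, None, 26]
Postorder traversal: [26, 14, 12, 5, 39, 37, 42, 30]


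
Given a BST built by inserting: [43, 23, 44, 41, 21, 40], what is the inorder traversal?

Tree insertion order: [43, 23, 44, 41, 21, 40]
Tree (level-order array): [43, 23, 44, 21, 41, None, None, None, None, 40]
Inorder traversal: [21, 23, 40, 41, 43, 44]


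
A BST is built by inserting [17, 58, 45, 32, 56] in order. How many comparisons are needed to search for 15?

Search path for 15: 17
Found: False
Comparisons: 1


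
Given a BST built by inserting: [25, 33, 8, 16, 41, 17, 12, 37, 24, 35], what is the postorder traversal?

Tree insertion order: [25, 33, 8, 16, 41, 17, 12, 37, 24, 35]
Tree (level-order array): [25, 8, 33, None, 16, None, 41, 12, 17, 37, None, None, None, None, 24, 35]
Postorder traversal: [12, 24, 17, 16, 8, 35, 37, 41, 33, 25]


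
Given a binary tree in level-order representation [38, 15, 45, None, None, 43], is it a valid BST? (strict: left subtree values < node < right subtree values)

Level-order array: [38, 15, 45, None, None, 43]
Validate using subtree bounds (lo, hi): at each node, require lo < value < hi,
then recurse left with hi=value and right with lo=value.
Preorder trace (stopping at first violation):
  at node 38 with bounds (-inf, +inf): OK
  at node 15 with bounds (-inf, 38): OK
  at node 45 with bounds (38, +inf): OK
  at node 43 with bounds (38, 45): OK
No violation found at any node.
Result: Valid BST


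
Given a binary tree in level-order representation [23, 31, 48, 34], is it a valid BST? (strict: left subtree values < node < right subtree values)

Level-order array: [23, 31, 48, 34]
Validate using subtree bounds (lo, hi): at each node, require lo < value < hi,
then recurse left with hi=value and right with lo=value.
Preorder trace (stopping at first violation):
  at node 23 with bounds (-inf, +inf): OK
  at node 31 with bounds (-inf, 23): VIOLATION
Node 31 violates its bound: not (-inf < 31 < 23).
Result: Not a valid BST


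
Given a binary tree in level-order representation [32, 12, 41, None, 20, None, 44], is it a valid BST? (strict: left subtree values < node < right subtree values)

Level-order array: [32, 12, 41, None, 20, None, 44]
Validate using subtree bounds (lo, hi): at each node, require lo < value < hi,
then recurse left with hi=value and right with lo=value.
Preorder trace (stopping at first violation):
  at node 32 with bounds (-inf, +inf): OK
  at node 12 with bounds (-inf, 32): OK
  at node 20 with bounds (12, 32): OK
  at node 41 with bounds (32, +inf): OK
  at node 44 with bounds (41, +inf): OK
No violation found at any node.
Result: Valid BST


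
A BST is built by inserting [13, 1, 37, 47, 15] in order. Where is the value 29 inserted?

Starting tree (level order): [13, 1, 37, None, None, 15, 47]
Insertion path: 13 -> 37 -> 15
Result: insert 29 as right child of 15
Final tree (level order): [13, 1, 37, None, None, 15, 47, None, 29]


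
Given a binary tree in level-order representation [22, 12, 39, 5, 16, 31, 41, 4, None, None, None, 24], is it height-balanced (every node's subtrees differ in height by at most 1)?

Tree (level-order array): [22, 12, 39, 5, 16, 31, 41, 4, None, None, None, 24]
Definition: a tree is height-balanced if, at every node, |h(left) - h(right)| <= 1 (empty subtree has height -1).
Bottom-up per-node check:
  node 4: h_left=-1, h_right=-1, diff=0 [OK], height=0
  node 5: h_left=0, h_right=-1, diff=1 [OK], height=1
  node 16: h_left=-1, h_right=-1, diff=0 [OK], height=0
  node 12: h_left=1, h_right=0, diff=1 [OK], height=2
  node 24: h_left=-1, h_right=-1, diff=0 [OK], height=0
  node 31: h_left=0, h_right=-1, diff=1 [OK], height=1
  node 41: h_left=-1, h_right=-1, diff=0 [OK], height=0
  node 39: h_left=1, h_right=0, diff=1 [OK], height=2
  node 22: h_left=2, h_right=2, diff=0 [OK], height=3
All nodes satisfy the balance condition.
Result: Balanced


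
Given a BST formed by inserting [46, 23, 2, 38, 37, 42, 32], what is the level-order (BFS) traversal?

Tree insertion order: [46, 23, 2, 38, 37, 42, 32]
Tree (level-order array): [46, 23, None, 2, 38, None, None, 37, 42, 32]
BFS from the root, enqueuing left then right child of each popped node:
  queue [46] -> pop 46, enqueue [23], visited so far: [46]
  queue [23] -> pop 23, enqueue [2, 38], visited so far: [46, 23]
  queue [2, 38] -> pop 2, enqueue [none], visited so far: [46, 23, 2]
  queue [38] -> pop 38, enqueue [37, 42], visited so far: [46, 23, 2, 38]
  queue [37, 42] -> pop 37, enqueue [32], visited so far: [46, 23, 2, 38, 37]
  queue [42, 32] -> pop 42, enqueue [none], visited so far: [46, 23, 2, 38, 37, 42]
  queue [32] -> pop 32, enqueue [none], visited so far: [46, 23, 2, 38, 37, 42, 32]
Result: [46, 23, 2, 38, 37, 42, 32]


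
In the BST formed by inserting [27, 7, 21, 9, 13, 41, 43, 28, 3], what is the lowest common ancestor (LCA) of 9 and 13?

Tree insertion order: [27, 7, 21, 9, 13, 41, 43, 28, 3]
Tree (level-order array): [27, 7, 41, 3, 21, 28, 43, None, None, 9, None, None, None, None, None, None, 13]
In a BST, the LCA of p=9, q=13 is the first node v on the
root-to-leaf path with p <= v <= q (go left if both < v, right if both > v).
Walk from root:
  at 27: both 9 and 13 < 27, go left
  at 7: both 9 and 13 > 7, go right
  at 21: both 9 and 13 < 21, go left
  at 9: 9 <= 9 <= 13, this is the LCA
LCA = 9


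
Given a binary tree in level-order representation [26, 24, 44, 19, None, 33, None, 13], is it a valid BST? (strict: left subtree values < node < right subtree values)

Level-order array: [26, 24, 44, 19, None, 33, None, 13]
Validate using subtree bounds (lo, hi): at each node, require lo < value < hi,
then recurse left with hi=value and right with lo=value.
Preorder trace (stopping at first violation):
  at node 26 with bounds (-inf, +inf): OK
  at node 24 with bounds (-inf, 26): OK
  at node 19 with bounds (-inf, 24): OK
  at node 13 with bounds (-inf, 19): OK
  at node 44 with bounds (26, +inf): OK
  at node 33 with bounds (26, 44): OK
No violation found at any node.
Result: Valid BST


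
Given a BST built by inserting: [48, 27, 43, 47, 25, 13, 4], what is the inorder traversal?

Tree insertion order: [48, 27, 43, 47, 25, 13, 4]
Tree (level-order array): [48, 27, None, 25, 43, 13, None, None, 47, 4]
Inorder traversal: [4, 13, 25, 27, 43, 47, 48]


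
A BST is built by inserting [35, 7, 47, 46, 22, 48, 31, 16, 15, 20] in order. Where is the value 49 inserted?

Starting tree (level order): [35, 7, 47, None, 22, 46, 48, 16, 31, None, None, None, None, 15, 20]
Insertion path: 35 -> 47 -> 48
Result: insert 49 as right child of 48
Final tree (level order): [35, 7, 47, None, 22, 46, 48, 16, 31, None, None, None, 49, 15, 20]


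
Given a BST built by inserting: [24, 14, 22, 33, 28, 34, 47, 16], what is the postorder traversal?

Tree insertion order: [24, 14, 22, 33, 28, 34, 47, 16]
Tree (level-order array): [24, 14, 33, None, 22, 28, 34, 16, None, None, None, None, 47]
Postorder traversal: [16, 22, 14, 28, 47, 34, 33, 24]


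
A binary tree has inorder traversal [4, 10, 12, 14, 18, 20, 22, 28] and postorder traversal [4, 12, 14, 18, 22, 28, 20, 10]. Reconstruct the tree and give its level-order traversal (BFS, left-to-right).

Inorder:   [4, 10, 12, 14, 18, 20, 22, 28]
Postorder: [4, 12, 14, 18, 22, 28, 20, 10]
Algorithm: postorder visits root last, so walk postorder right-to-left;
each value is the root of the current inorder slice — split it at that
value, recurse on the right subtree first, then the left.
Recursive splits:
  root=10; inorder splits into left=[4], right=[12, 14, 18, 20, 22, 28]
  root=20; inorder splits into left=[12, 14, 18], right=[22, 28]
  root=28; inorder splits into left=[22], right=[]
  root=22; inorder splits into left=[], right=[]
  root=18; inorder splits into left=[12, 14], right=[]
  root=14; inorder splits into left=[12], right=[]
  root=12; inorder splits into left=[], right=[]
  root=4; inorder splits into left=[], right=[]
Reconstructed level-order: [10, 4, 20, 18, 28, 14, 22, 12]


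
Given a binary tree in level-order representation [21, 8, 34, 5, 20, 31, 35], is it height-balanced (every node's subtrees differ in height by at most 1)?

Tree (level-order array): [21, 8, 34, 5, 20, 31, 35]
Definition: a tree is height-balanced if, at every node, |h(left) - h(right)| <= 1 (empty subtree has height -1).
Bottom-up per-node check:
  node 5: h_left=-1, h_right=-1, diff=0 [OK], height=0
  node 20: h_left=-1, h_right=-1, diff=0 [OK], height=0
  node 8: h_left=0, h_right=0, diff=0 [OK], height=1
  node 31: h_left=-1, h_right=-1, diff=0 [OK], height=0
  node 35: h_left=-1, h_right=-1, diff=0 [OK], height=0
  node 34: h_left=0, h_right=0, diff=0 [OK], height=1
  node 21: h_left=1, h_right=1, diff=0 [OK], height=2
All nodes satisfy the balance condition.
Result: Balanced


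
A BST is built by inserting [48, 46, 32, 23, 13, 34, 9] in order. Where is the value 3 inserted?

Starting tree (level order): [48, 46, None, 32, None, 23, 34, 13, None, None, None, 9]
Insertion path: 48 -> 46 -> 32 -> 23 -> 13 -> 9
Result: insert 3 as left child of 9
Final tree (level order): [48, 46, None, 32, None, 23, 34, 13, None, None, None, 9, None, 3]


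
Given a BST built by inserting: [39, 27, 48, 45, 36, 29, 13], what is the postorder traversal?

Tree insertion order: [39, 27, 48, 45, 36, 29, 13]
Tree (level-order array): [39, 27, 48, 13, 36, 45, None, None, None, 29]
Postorder traversal: [13, 29, 36, 27, 45, 48, 39]


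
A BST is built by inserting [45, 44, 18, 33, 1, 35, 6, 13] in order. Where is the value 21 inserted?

Starting tree (level order): [45, 44, None, 18, None, 1, 33, None, 6, None, 35, None, 13]
Insertion path: 45 -> 44 -> 18 -> 33
Result: insert 21 as left child of 33
Final tree (level order): [45, 44, None, 18, None, 1, 33, None, 6, 21, 35, None, 13]


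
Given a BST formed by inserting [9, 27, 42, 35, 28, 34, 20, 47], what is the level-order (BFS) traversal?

Tree insertion order: [9, 27, 42, 35, 28, 34, 20, 47]
Tree (level-order array): [9, None, 27, 20, 42, None, None, 35, 47, 28, None, None, None, None, 34]
BFS from the root, enqueuing left then right child of each popped node:
  queue [9] -> pop 9, enqueue [27], visited so far: [9]
  queue [27] -> pop 27, enqueue [20, 42], visited so far: [9, 27]
  queue [20, 42] -> pop 20, enqueue [none], visited so far: [9, 27, 20]
  queue [42] -> pop 42, enqueue [35, 47], visited so far: [9, 27, 20, 42]
  queue [35, 47] -> pop 35, enqueue [28], visited so far: [9, 27, 20, 42, 35]
  queue [47, 28] -> pop 47, enqueue [none], visited so far: [9, 27, 20, 42, 35, 47]
  queue [28] -> pop 28, enqueue [34], visited so far: [9, 27, 20, 42, 35, 47, 28]
  queue [34] -> pop 34, enqueue [none], visited so far: [9, 27, 20, 42, 35, 47, 28, 34]
Result: [9, 27, 20, 42, 35, 47, 28, 34]


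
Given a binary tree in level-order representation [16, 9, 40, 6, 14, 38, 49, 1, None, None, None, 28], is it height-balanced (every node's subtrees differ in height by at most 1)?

Tree (level-order array): [16, 9, 40, 6, 14, 38, 49, 1, None, None, None, 28]
Definition: a tree is height-balanced if, at every node, |h(left) - h(right)| <= 1 (empty subtree has height -1).
Bottom-up per-node check:
  node 1: h_left=-1, h_right=-1, diff=0 [OK], height=0
  node 6: h_left=0, h_right=-1, diff=1 [OK], height=1
  node 14: h_left=-1, h_right=-1, diff=0 [OK], height=0
  node 9: h_left=1, h_right=0, diff=1 [OK], height=2
  node 28: h_left=-1, h_right=-1, diff=0 [OK], height=0
  node 38: h_left=0, h_right=-1, diff=1 [OK], height=1
  node 49: h_left=-1, h_right=-1, diff=0 [OK], height=0
  node 40: h_left=1, h_right=0, diff=1 [OK], height=2
  node 16: h_left=2, h_right=2, diff=0 [OK], height=3
All nodes satisfy the balance condition.
Result: Balanced
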